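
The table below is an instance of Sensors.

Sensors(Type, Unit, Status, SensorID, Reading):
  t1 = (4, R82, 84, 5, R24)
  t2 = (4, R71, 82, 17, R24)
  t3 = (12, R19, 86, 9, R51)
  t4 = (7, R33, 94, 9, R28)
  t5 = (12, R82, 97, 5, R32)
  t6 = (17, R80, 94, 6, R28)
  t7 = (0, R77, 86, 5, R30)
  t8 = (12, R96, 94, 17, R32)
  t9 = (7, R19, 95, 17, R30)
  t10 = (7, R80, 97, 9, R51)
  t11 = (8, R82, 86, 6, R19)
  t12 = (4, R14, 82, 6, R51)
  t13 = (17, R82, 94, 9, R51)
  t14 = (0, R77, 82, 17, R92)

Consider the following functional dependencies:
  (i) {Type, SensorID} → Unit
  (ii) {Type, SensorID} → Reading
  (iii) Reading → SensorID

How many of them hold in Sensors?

(i) {Type, SensorID} → Unit: (Type=7, SensorID=9): rows 4, 10 → Unit takes values {R33, R80} — violation — fails.
(ii) {Type, SensorID} → Reading: (Type=7, SensorID=9): rows 4, 10 → Reading takes values {R28, R51} — violation — fails.
(iii) Reading → SensorID: Reading=R24: rows 1, 2 → SensorID takes values {5, 17} — violation; Reading=R51: rows 3, 10, 12, 13 → SensorID takes values {9, 6} — violation; Reading=R28: rows 4, 6 → SensorID takes values {9, 6} — violation; Reading=R32: rows 5, 8 → SensorID takes values {5, 17} — violation; Reading=R30: rows 7, 9 → SensorID takes values {5, 17} — violation — fails.
None of the 3 dependencies hold.

0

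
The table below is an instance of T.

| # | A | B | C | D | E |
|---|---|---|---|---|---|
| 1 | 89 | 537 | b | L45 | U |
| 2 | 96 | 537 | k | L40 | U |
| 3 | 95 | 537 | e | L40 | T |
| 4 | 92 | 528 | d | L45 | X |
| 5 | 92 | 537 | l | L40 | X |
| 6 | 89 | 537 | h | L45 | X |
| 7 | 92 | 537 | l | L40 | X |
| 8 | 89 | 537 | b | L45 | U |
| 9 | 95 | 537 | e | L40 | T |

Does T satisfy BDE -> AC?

(B=537, D=L45, E=U): rows 1, 8 → {A,C} = (89, b), (89, b) ✓
(B=537, D=L40, E=U): row 2 → {A,C} = (96, k) ✓
(B=537, D=L40, E=T): rows 3, 9 → {A,C} = (95, e), (95, e) ✓
(B=528, D=L45, E=X): row 4 → {A,C} = (92, d) ✓
(B=537, D=L40, E=X): rows 5, 7 → {A,C} = (92, l), (92, l) ✓
(B=537, D=L45, E=X): row 6 → {A,C} = (89, h) ✓
Every BDE value is associated with a single AC value, so BDE -> AC holds.

Yes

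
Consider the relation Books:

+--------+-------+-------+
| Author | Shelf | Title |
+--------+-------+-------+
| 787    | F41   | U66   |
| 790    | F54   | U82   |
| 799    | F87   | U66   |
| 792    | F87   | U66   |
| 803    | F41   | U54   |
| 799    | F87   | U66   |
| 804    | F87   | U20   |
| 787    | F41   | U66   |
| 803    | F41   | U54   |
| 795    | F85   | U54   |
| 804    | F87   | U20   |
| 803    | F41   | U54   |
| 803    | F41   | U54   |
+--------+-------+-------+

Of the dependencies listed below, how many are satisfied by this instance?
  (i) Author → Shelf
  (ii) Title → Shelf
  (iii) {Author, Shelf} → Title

2

(i) Author → Shelf: every LHS value maps to a single RHS value — holds.
(ii) Title → Shelf: Title=U66: 5 rows → Shelf takes values {F41, F87} — violation; Title=U54: 5 rows → Shelf takes values {F41, F85} — violation — fails.
(iii) {Author, Shelf} → Title: every LHS value maps to a single RHS value — holds.
2 of the 3 dependencies hold.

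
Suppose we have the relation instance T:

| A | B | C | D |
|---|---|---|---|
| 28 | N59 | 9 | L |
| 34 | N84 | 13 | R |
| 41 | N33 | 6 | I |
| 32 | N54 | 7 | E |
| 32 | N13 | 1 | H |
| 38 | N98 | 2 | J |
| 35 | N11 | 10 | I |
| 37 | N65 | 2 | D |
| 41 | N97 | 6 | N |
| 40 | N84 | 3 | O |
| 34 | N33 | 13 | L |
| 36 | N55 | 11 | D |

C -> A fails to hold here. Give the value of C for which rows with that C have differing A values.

2

C=9: 1 row → A = 28 ✓
C=13: 2 rows → A = 34, 34 ✓
C=6: 2 rows → A = 41, 41 ✓
C=7: 1 row → A = 32 ✓
C=1: 1 row → A = 32 ✓
C=2: 2 rows → A takes values {38, 37} — violation
C=10: 1 row → A = 35 ✓
C=3: 1 row → A = 40 ✓
C=11: 1 row → A = 36 ✓
The only C value with inconsistent A is C=2.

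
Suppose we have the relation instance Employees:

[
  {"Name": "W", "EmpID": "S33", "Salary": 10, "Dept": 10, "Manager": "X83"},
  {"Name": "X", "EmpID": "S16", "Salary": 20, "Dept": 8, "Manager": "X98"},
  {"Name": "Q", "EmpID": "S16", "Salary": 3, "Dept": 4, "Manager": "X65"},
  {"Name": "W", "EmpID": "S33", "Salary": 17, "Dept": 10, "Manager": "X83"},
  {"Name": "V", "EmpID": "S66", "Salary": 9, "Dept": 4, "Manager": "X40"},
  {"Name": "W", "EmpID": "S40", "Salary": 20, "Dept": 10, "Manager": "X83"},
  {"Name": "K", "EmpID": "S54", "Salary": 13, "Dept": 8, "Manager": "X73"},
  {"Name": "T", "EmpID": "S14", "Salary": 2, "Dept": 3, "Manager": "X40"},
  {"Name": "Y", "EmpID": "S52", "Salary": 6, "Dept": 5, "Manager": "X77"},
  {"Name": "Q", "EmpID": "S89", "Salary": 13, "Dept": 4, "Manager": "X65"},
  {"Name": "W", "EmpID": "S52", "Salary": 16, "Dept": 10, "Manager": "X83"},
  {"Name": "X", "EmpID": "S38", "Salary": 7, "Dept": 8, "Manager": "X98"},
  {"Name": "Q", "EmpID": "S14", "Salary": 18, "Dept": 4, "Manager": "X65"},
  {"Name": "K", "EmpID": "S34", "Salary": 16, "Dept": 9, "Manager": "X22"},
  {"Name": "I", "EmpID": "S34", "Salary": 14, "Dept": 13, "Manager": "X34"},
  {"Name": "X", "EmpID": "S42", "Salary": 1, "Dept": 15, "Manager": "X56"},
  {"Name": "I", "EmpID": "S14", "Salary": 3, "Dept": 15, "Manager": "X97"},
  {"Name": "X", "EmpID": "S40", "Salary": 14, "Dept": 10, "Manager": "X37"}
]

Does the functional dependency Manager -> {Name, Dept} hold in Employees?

No

Manager=X83: 4 rows → {Name,Dept} = (W, 10), (W, 10), (W, 10), (W, 10) ✓
Manager=X98: 2 rows → {Name,Dept} = (X, 8), (X, 8) ✓
Manager=X65: 3 rows → {Name,Dept} = (Q, 4), (Q, 4), (Q, 4) ✓
Manager=X40: 2 rows → {Name,Dept} takes values {(V, 4), (T, 3)} — violation
Manager=X73: 1 row → {Name,Dept} = (K, 8) ✓
Manager=X77: 1 row → {Name,Dept} = (Y, 5) ✓
Manager=X22: 1 row → {Name,Dept} = (K, 9) ✓
Manager=X34: 1 row → {Name,Dept} = (I, 13) ✓
Manager=X56: 1 row → {Name,Dept} = (X, 15) ✓
Manager=X97: 1 row → {Name,Dept} = (I, 15) ✓
Manager=X37: 1 row → {Name,Dept} = (X, 10) ✓
Two rows agree on Manager but differ on {Name, Dept}, so Manager -> {Name, Dept} does not hold.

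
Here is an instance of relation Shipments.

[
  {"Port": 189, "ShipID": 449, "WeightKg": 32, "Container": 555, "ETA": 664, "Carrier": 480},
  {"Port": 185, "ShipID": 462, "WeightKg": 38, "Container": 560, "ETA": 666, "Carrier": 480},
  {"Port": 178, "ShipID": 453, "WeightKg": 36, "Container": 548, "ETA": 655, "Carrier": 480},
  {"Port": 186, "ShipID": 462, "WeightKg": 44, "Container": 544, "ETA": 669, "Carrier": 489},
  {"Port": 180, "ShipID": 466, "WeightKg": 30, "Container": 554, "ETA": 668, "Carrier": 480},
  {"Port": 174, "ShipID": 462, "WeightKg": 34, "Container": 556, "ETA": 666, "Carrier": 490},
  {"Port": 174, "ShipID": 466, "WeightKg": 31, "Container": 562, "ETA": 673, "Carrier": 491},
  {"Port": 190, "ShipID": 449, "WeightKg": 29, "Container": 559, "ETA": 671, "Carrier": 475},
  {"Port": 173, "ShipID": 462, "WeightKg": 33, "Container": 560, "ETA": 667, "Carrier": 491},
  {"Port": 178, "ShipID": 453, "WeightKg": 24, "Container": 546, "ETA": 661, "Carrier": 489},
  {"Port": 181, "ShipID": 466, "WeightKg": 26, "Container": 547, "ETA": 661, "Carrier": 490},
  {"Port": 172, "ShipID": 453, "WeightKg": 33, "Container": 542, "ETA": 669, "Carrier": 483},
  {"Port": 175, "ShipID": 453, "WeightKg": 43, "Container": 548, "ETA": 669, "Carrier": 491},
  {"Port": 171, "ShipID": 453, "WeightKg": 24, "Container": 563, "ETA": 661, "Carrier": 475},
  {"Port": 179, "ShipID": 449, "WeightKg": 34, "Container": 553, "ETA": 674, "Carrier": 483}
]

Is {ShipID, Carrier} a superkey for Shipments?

All 15 rows have distinct {ShipID, Carrier} values, so {ShipID, Carrier} → (all attributes) holds and {ShipID, Carrier} is a superkey.

Yes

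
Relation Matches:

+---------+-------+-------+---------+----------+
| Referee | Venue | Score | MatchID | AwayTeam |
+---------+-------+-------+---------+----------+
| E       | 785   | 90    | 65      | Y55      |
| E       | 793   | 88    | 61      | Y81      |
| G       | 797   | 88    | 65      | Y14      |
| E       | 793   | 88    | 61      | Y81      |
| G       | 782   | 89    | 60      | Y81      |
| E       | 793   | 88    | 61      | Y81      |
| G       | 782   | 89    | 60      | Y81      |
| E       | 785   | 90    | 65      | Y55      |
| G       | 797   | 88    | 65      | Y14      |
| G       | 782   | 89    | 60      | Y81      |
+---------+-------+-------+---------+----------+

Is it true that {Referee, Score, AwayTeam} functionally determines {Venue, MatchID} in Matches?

Yes

(Referee=E, Score=90, AwayTeam=Y55): 2 rows → {Venue,MatchID} = (785, 65), (785, 65) ✓
(Referee=E, Score=88, AwayTeam=Y81): 3 rows → {Venue,MatchID} = (793, 61), (793, 61), (793, 61) ✓
(Referee=G, Score=88, AwayTeam=Y14): 2 rows → {Venue,MatchID} = (797, 65), (797, 65) ✓
(Referee=G, Score=89, AwayTeam=Y81): 3 rows → {Venue,MatchID} = (782, 60), (782, 60), (782, 60) ✓
Every {Referee, Score, AwayTeam} value is associated with a single {Venue, MatchID} value, so {Referee, Score, AwayTeam} -> {Venue, MatchID} holds.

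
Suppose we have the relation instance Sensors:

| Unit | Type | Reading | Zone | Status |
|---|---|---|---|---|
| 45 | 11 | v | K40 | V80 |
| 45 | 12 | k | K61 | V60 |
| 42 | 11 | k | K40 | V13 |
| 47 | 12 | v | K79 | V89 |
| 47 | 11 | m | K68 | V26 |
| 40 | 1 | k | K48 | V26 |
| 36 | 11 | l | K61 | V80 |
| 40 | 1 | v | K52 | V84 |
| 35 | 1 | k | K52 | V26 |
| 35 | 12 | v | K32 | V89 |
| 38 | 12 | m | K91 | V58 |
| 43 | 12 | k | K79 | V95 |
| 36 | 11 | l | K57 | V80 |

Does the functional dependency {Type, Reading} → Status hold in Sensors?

(Type=11, Reading=v): 1 row → Status = V80 ✓
(Type=12, Reading=k): 2 rows → Status takes values {V60, V95} — violation
(Type=11, Reading=k): 1 row → Status = V13 ✓
(Type=12, Reading=v): 2 rows → Status = V89, V89 ✓
(Type=11, Reading=m): 1 row → Status = V26 ✓
(Type=1, Reading=k): 2 rows → Status = V26, V26 ✓
(Type=11, Reading=l): 2 rows → Status = V80, V80 ✓
(Type=1, Reading=v): 1 row → Status = V84 ✓
(Type=12, Reading=m): 1 row → Status = V58 ✓
Two rows agree on {Type, Reading} but differ on Status, so {Type, Reading} → Status does not hold.

No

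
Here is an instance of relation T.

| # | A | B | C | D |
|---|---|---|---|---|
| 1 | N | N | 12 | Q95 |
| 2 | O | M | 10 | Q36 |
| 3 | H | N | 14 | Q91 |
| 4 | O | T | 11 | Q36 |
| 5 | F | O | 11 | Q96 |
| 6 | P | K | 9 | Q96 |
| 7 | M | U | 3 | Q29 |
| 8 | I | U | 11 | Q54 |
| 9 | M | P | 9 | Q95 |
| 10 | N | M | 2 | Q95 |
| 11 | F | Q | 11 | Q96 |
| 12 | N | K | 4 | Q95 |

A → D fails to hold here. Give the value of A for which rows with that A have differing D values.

A=N: rows 1, 10, 12 → D = Q95, Q95, Q95 ✓
A=O: rows 2, 4 → D = Q36, Q36 ✓
A=H: row 3 → D = Q91 ✓
A=F: rows 5, 11 → D = Q96, Q96 ✓
A=P: row 6 → D = Q96 ✓
A=M: rows 7, 9 → D takes values {Q29, Q95} — violation
A=I: row 8 → D = Q54 ✓
The only A value with inconsistent D is A=M.

M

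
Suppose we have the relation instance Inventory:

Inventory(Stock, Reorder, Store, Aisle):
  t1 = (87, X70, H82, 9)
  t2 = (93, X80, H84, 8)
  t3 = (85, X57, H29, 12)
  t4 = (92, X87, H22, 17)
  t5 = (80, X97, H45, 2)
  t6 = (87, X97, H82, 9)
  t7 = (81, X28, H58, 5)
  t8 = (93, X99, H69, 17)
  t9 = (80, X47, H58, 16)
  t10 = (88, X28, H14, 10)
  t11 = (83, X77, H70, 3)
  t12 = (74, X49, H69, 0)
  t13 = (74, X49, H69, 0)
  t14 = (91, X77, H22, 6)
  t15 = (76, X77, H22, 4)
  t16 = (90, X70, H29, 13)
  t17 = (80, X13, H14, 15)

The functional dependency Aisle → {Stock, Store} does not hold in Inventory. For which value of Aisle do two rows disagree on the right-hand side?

17

Aisle=9: rows 1, 6 → {Stock,Store} = (87, H82), (87, H82) ✓
Aisle=8: row 2 → {Stock,Store} = (93, H84) ✓
Aisle=12: row 3 → {Stock,Store} = (85, H29) ✓
Aisle=17: rows 4, 8 → {Stock,Store} takes values {(92, H22), (93, H69)} — violation
Aisle=2: row 5 → {Stock,Store} = (80, H45) ✓
Aisle=5: row 7 → {Stock,Store} = (81, H58) ✓
Aisle=16: row 9 → {Stock,Store} = (80, H58) ✓
Aisle=10: row 10 → {Stock,Store} = (88, H14) ✓
Aisle=3: row 11 → {Stock,Store} = (83, H70) ✓
Aisle=0: rows 12, 13 → {Stock,Store} = (74, H69), (74, H69) ✓
Aisle=6: row 14 → {Stock,Store} = (91, H22) ✓
Aisle=4: row 15 → {Stock,Store} = (76, H22) ✓
Aisle=13: row 16 → {Stock,Store} = (90, H29) ✓
Aisle=15: row 17 → {Stock,Store} = (80, H14) ✓
The only Aisle value with inconsistent RHS is Aisle=17.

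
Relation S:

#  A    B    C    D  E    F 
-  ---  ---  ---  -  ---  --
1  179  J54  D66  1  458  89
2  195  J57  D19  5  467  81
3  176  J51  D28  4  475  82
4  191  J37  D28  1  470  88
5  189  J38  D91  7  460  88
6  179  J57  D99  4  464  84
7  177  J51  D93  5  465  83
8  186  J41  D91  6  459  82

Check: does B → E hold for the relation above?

B=J54: row 1 → E = 458 ✓
B=J57: rows 2, 6 → E takes values {467, 464} — violation
B=J51: rows 3, 7 → E takes values {475, 465} — violation
B=J37: row 4 → E = 470 ✓
B=J38: row 5 → E = 460 ✓
B=J41: row 8 → E = 459 ✓
Two rows agree on B but differ on E, so B → E does not hold.

No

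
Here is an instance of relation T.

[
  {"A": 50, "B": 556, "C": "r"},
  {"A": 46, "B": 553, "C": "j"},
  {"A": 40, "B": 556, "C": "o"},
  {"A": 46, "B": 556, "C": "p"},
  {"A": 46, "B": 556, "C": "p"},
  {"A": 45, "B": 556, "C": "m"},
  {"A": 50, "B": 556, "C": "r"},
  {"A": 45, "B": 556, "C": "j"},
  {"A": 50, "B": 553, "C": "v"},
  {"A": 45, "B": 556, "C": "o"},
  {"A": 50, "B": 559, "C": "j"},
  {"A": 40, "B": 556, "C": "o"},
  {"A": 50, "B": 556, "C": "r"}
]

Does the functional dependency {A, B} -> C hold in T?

(A=50, B=556): 3 rows → C = r, r, r ✓
(A=46, B=553): 1 row → C = j ✓
(A=40, B=556): 2 rows → C = o, o ✓
(A=46, B=556): 2 rows → C = p, p ✓
(A=45, B=556): 3 rows → C takes values {m, j, o} — violation
(A=50, B=553): 1 row → C = v ✓
(A=50, B=559): 1 row → C = j ✓
Two rows agree on {A, B} but differ on C, so {A, B} -> C does not hold.

No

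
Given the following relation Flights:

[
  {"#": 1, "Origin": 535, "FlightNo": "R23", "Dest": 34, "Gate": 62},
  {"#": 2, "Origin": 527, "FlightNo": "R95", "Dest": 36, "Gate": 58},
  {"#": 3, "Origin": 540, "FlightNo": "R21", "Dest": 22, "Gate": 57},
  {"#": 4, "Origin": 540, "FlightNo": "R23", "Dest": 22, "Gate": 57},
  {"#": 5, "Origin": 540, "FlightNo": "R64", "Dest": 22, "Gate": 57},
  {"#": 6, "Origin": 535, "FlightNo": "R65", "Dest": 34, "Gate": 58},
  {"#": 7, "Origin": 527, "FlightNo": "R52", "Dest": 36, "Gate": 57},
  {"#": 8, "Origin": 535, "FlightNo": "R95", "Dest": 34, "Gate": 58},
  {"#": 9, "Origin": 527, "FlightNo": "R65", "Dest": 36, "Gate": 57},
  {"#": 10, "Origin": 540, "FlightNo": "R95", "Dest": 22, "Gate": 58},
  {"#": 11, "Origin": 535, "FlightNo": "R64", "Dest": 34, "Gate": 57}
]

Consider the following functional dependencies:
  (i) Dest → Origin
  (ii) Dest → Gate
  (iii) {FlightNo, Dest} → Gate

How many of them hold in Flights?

2

(i) Dest → Origin: every LHS value maps to a single RHS value — holds.
(ii) Dest → Gate: Dest=34: rows 1, 6, 8, 11 → Gate takes values {62, 58, 57} — violation; Dest=36: rows 2, 7, 9 → Gate takes values {58, 57} — violation; Dest=22: rows 3, 4, 5, 10 → Gate takes values {57, 58} — violation — fails.
(iii) {FlightNo, Dest} → Gate: every LHS value maps to a single RHS value — holds.
2 of the 3 dependencies hold.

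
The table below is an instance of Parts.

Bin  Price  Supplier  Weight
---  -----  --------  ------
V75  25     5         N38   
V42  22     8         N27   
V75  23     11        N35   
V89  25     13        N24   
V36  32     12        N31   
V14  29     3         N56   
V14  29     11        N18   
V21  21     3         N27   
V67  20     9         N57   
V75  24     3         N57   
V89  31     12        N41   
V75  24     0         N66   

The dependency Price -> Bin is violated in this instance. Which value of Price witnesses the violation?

25

Price=25: 2 rows → Bin takes values {V75, V89} — violation
Price=22: 1 row → Bin = V42 ✓
Price=23: 1 row → Bin = V75 ✓
Price=32: 1 row → Bin = V36 ✓
Price=29: 2 rows → Bin = V14, V14 ✓
Price=21: 1 row → Bin = V21 ✓
Price=20: 1 row → Bin = V67 ✓
Price=24: 2 rows → Bin = V75, V75 ✓
Price=31: 1 row → Bin = V89 ✓
The only Price value with inconsistent Bin is Price=25.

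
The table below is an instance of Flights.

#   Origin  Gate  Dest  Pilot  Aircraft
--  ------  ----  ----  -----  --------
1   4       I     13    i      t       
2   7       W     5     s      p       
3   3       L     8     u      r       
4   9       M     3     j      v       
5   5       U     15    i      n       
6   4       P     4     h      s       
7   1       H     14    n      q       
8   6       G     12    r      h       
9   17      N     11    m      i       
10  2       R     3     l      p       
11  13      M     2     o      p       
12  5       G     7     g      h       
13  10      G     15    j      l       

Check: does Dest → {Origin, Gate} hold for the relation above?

Dest=13: row 1 → {Origin,Gate} = (4, I) ✓
Dest=5: row 2 → {Origin,Gate} = (7, W) ✓
Dest=8: row 3 → {Origin,Gate} = (3, L) ✓
Dest=3: rows 4, 10 → {Origin,Gate} takes values {(9, M), (2, R)} — violation
Dest=15: rows 5, 13 → {Origin,Gate} takes values {(5, U), (10, G)} — violation
Dest=4: row 6 → {Origin,Gate} = (4, P) ✓
Dest=14: row 7 → {Origin,Gate} = (1, H) ✓
Dest=12: row 8 → {Origin,Gate} = (6, G) ✓
Dest=11: row 9 → {Origin,Gate} = (17, N) ✓
Dest=2: row 11 → {Origin,Gate} = (13, M) ✓
Dest=7: row 12 → {Origin,Gate} = (5, G) ✓
Two rows agree on Dest but differ on {Origin, Gate}, so Dest → {Origin, Gate} does not hold.

No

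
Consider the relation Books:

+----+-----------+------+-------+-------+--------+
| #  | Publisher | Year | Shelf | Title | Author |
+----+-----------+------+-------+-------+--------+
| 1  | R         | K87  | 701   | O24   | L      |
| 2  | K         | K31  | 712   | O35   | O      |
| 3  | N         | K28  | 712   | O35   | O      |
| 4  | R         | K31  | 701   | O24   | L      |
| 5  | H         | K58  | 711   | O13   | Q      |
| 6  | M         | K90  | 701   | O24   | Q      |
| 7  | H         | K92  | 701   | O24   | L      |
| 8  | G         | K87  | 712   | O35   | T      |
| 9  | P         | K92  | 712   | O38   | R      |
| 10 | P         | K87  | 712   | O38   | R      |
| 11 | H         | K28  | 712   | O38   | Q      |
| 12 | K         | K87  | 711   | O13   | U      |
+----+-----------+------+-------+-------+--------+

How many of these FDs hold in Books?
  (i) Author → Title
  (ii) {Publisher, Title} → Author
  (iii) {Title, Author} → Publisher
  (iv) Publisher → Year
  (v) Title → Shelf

(i) Author → Title: Author=Q: rows 5, 6, 11 → Title takes values {O13, O24, O38} — violation — fails.
(ii) {Publisher, Title} → Author: every LHS value maps to a single RHS value — holds.
(iii) {Title, Author} → Publisher: (Title=O24, Author=L): rows 1, 4, 7 → Publisher takes values {R, H} — violation; (Title=O35, Author=O): rows 2, 3 → Publisher takes values {K, N} — violation — fails.
(iv) Publisher → Year: Publisher=R: rows 1, 4 → Year takes values {K87, K31} — violation; Publisher=K: rows 2, 12 → Year takes values {K31, K87} — violation; Publisher=H: rows 5, 7, 11 → Year takes values {K58, K92, K28} — violation; Publisher=P: rows 9, 10 → Year takes values {K92, K87} — violation — fails.
(v) Title → Shelf: every LHS value maps to a single RHS value — holds.
2 of the 5 dependencies hold.

2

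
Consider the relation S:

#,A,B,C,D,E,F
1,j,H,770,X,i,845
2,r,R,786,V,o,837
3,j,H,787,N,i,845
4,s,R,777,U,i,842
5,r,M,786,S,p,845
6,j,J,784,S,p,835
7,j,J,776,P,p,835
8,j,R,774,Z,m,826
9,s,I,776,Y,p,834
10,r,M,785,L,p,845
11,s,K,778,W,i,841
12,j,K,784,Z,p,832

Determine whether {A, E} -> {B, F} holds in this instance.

(A=j, E=i): rows 1, 3 → {B,F} = (H, 845), (H, 845) ✓
(A=r, E=o): row 2 → {B,F} = (R, 837) ✓
(A=s, E=i): rows 4, 11 → {B,F} takes values {(R, 842), (K, 841)} — violation
(A=r, E=p): rows 5, 10 → {B,F} = (M, 845), (M, 845) ✓
(A=j, E=p): rows 6, 7, 12 → {B,F} takes values {(J, 835), (K, 832)} — violation
(A=j, E=m): row 8 → {B,F} = (R, 826) ✓
(A=s, E=p): row 9 → {B,F} = (I, 834) ✓
Two rows agree on {A, E} but differ on {B, F}, so {A, E} -> {B, F} does not hold.

No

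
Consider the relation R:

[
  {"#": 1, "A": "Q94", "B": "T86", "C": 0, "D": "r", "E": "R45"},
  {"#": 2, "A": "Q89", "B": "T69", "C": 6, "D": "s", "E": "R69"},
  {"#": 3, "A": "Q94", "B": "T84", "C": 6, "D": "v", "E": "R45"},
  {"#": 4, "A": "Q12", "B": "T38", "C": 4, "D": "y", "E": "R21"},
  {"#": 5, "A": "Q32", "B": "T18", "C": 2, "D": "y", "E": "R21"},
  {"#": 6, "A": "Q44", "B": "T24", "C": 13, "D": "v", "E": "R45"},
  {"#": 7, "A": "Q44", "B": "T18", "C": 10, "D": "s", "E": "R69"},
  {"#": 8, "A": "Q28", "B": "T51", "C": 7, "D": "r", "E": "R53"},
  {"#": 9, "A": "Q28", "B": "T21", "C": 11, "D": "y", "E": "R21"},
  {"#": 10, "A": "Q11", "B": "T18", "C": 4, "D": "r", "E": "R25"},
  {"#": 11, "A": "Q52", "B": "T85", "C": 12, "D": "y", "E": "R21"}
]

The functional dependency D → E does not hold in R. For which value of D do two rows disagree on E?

D=r: rows 1, 8, 10 → E takes values {R45, R53, R25} — violation
D=s: rows 2, 7 → E = R69, R69 ✓
D=v: rows 3, 6 → E = R45, R45 ✓
D=y: rows 4, 5, 9, 11 → E = R21, R21, R21, R21 ✓
The only D value with inconsistent E is D=r.

r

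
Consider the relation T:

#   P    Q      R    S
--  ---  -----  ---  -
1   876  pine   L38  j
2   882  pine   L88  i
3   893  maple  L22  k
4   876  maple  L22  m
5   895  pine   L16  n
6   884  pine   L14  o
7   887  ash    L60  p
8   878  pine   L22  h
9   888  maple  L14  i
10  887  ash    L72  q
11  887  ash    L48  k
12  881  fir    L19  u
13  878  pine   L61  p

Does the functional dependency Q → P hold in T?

No

Q=pine: rows 1, 2, 5, 6, 8, 13 → P takes values {876, 882, 895, 884, 878} — violation
Q=maple: rows 3, 4, 9 → P takes values {893, 876, 888} — violation
Q=ash: rows 7, 10, 11 → P = 887, 887, 887 ✓
Q=fir: row 12 → P = 881 ✓
Two rows agree on Q but differ on P, so Q → P does not hold.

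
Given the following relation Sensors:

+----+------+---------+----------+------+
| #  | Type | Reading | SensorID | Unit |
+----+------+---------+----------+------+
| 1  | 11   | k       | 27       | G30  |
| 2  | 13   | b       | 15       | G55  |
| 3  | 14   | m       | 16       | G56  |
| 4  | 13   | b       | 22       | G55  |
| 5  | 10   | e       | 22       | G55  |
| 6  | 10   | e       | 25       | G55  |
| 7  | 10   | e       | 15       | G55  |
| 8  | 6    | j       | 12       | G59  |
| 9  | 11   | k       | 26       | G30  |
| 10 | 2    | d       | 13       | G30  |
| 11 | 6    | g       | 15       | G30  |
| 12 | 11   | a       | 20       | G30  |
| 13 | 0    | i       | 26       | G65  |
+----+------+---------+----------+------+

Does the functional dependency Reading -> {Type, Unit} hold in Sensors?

Yes

Reading=k: rows 1, 9 → {Type,Unit} = (11, G30), (11, G30) ✓
Reading=b: rows 2, 4 → {Type,Unit} = (13, G55), (13, G55) ✓
Reading=m: row 3 → {Type,Unit} = (14, G56) ✓
Reading=e: rows 5, 6, 7 → {Type,Unit} = (10, G55), (10, G55), (10, G55) ✓
Reading=j: row 8 → {Type,Unit} = (6, G59) ✓
Reading=d: row 10 → {Type,Unit} = (2, G30) ✓
Reading=g: row 11 → {Type,Unit} = (6, G30) ✓
Reading=a: row 12 → {Type,Unit} = (11, G30) ✓
Reading=i: row 13 → {Type,Unit} = (0, G65) ✓
Every Reading value is associated with a single {Type, Unit} value, so Reading -> {Type, Unit} holds.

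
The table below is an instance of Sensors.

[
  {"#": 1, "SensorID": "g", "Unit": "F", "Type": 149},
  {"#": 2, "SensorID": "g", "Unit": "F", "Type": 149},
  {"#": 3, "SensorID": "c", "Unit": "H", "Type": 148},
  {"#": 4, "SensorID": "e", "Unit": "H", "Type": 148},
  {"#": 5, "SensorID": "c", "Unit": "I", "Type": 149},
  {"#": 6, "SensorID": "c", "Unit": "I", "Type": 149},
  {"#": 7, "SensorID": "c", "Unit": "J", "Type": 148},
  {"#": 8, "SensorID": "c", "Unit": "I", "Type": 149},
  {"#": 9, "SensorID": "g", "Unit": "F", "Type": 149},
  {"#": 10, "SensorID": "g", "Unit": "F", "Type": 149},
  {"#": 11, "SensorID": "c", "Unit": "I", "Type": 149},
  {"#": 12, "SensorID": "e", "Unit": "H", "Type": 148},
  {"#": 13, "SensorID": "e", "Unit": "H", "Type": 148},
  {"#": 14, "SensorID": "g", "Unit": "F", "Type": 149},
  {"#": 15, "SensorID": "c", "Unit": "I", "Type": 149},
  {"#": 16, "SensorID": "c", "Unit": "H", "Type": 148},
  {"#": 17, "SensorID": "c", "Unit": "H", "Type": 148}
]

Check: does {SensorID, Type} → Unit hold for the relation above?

No

(SensorID=g, Type=149): rows 1, 2, 9, 10, 14 → Unit = F, F, F, F, F ✓
(SensorID=c, Type=148): rows 3, 7, 16, 17 → Unit takes values {H, J} — violation
(SensorID=e, Type=148): rows 4, 12, 13 → Unit = H, H, H ✓
(SensorID=c, Type=149): rows 5, 6, 8, 11, 15 → Unit = I, I, I, I, I ✓
Two rows agree on {SensorID, Type} but differ on Unit, so {SensorID, Type} → Unit does not hold.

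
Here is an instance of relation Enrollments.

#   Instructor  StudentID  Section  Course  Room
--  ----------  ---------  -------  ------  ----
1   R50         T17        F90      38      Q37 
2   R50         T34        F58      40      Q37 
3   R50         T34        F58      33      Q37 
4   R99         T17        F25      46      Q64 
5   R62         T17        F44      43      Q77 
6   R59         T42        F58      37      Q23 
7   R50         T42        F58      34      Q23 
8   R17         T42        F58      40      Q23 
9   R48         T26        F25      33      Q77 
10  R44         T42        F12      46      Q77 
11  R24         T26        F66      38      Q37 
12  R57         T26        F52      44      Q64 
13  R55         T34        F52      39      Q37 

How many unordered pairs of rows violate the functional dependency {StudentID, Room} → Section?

(StudentID=T34, Room=Q37): violating pairs (2,13), (3,13) — 2 pairs.
(StudentID=T42, Room=Q23): all 3 rows agree on Section — 0 pairs.

2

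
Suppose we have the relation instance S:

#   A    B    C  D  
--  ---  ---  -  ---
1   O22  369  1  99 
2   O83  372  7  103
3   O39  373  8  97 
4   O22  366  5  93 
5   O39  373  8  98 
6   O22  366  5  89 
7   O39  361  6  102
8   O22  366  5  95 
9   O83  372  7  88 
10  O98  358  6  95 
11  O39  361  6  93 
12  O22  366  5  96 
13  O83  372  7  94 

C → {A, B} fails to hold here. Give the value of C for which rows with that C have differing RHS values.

6

C=1: row 1 → {A,B} = (O22, 369) ✓
C=7: rows 2, 9, 13 → {A,B} = (O83, 372), (O83, 372), (O83, 372) ✓
C=8: rows 3, 5 → {A,B} = (O39, 373), (O39, 373) ✓
C=5: rows 4, 6, 8, 12 → {A,B} = (O22, 366), (O22, 366), (O22, 366), (O22, 366) ✓
C=6: rows 7, 10, 11 → {A,B} takes values {(O39, 361), (O98, 358)} — violation
The only C value with inconsistent RHS is C=6.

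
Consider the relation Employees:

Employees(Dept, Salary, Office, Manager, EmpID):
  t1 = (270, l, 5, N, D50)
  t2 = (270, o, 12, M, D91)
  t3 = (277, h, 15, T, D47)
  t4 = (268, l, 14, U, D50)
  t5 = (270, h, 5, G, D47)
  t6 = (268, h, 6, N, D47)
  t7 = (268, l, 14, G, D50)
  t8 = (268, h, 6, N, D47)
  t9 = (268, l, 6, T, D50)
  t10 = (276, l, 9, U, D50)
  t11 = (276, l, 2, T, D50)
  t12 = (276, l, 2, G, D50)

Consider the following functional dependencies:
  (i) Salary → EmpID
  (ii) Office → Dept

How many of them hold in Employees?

(i) Salary → EmpID: every LHS value maps to a single RHS value — holds.
(ii) Office → Dept: every LHS value maps to a single RHS value — holds.
2 of the 2 dependencies hold.

2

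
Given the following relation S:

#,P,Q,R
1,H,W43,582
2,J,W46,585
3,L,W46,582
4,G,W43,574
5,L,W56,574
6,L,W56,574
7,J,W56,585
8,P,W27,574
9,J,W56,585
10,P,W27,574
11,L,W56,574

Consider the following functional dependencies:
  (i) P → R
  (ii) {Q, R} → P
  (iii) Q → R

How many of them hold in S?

(i) P → R: P=L: rows 3, 5, 6, 11 → R takes values {582, 574} — violation — fails.
(ii) {Q, R} → P: every LHS value maps to a single RHS value — holds.
(iii) Q → R: Q=W43: rows 1, 4 → R takes values {582, 574} — violation; Q=W46: rows 2, 3 → R takes values {585, 582} — violation; Q=W56: rows 5, 6, 7, 9, 11 → R takes values {574, 585} — violation — fails.
1 of the 3 dependencies holds.

1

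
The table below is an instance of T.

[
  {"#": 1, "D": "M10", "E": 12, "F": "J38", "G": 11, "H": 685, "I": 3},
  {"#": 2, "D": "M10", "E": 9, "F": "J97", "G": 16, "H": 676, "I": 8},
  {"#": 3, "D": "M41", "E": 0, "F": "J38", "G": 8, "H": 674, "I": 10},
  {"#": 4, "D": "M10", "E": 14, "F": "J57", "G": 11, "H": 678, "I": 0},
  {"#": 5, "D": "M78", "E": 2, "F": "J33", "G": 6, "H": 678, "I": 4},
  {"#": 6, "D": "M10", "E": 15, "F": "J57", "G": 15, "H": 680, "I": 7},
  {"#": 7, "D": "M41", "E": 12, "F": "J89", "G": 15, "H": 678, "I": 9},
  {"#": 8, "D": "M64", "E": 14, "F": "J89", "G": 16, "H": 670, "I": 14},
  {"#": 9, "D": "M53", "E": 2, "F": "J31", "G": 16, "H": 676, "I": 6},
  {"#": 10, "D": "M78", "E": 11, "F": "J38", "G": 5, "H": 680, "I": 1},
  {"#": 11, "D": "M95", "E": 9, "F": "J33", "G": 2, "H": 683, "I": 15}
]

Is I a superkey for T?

All 11 rows have distinct I values, so I → (all attributes) holds and I is a superkey.

Yes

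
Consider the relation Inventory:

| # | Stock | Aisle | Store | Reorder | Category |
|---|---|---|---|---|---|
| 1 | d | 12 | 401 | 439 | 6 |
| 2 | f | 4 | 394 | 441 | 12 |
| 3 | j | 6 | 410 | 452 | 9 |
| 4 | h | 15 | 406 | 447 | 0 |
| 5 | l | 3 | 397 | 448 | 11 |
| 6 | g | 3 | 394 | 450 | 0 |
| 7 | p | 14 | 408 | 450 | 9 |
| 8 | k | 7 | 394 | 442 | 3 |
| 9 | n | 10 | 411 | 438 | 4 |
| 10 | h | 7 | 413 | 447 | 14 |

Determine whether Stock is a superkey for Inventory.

Rows 4 and 10 have the same Stock value Stock=h but are distinct tuples, so Stock does not determine every attribute — not a superkey.

No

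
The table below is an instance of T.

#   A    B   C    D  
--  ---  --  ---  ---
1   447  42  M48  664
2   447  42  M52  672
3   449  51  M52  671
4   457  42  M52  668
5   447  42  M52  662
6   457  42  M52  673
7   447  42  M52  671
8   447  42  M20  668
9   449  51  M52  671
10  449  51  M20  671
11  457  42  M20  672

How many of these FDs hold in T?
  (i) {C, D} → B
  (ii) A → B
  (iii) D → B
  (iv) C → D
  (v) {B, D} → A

1

(i) {C, D} → B: (C=M52, D=671): rows 3, 7, 9 → B takes values {51, 42} — violation — fails.
(ii) A → B: every LHS value maps to a single RHS value — holds.
(iii) D → B: D=671: rows 3, 7, 9, 10 → B takes values {51, 42} — violation — fails.
(iv) C → D: C=M52: rows 2, 3, 4, 5, 6, 7, 9 → D takes values {672, 671, 668, 662, 673} — violation; C=M20: rows 8, 10, 11 → D takes values {668, 671, 672} — violation — fails.
(v) {B, D} → A: (B=42, D=672): rows 2, 11 → A takes values {447, 457} — violation; (B=42, D=668): rows 4, 8 → A takes values {457, 447} — violation — fails.
1 of the 5 dependencies holds.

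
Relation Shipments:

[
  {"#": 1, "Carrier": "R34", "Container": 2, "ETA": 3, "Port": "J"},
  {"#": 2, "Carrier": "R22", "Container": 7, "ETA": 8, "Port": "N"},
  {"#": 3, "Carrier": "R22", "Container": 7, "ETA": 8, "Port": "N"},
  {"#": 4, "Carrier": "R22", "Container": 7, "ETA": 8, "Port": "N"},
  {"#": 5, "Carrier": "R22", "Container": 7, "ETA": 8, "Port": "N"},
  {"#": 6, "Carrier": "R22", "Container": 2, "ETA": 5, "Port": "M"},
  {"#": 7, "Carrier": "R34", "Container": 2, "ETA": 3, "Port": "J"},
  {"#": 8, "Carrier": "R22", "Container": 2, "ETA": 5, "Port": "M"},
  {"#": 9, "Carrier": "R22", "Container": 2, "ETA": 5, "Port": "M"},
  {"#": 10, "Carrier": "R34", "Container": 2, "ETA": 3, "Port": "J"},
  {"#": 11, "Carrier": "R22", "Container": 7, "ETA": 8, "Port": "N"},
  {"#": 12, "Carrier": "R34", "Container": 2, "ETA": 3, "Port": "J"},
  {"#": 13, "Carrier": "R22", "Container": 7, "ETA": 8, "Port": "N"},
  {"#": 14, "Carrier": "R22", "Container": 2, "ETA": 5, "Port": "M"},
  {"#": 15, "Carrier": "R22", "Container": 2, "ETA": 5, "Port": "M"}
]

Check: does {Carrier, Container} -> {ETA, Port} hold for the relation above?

(Carrier=R34, Container=2): rows 1, 7, 10, 12 → {ETA,Port} = (3, J), (3, J), (3, J), (3, J) ✓
(Carrier=R22, Container=7): rows 2, 3, 4, 5, 11, 13 → {ETA,Port} = (8, N), (8, N), (8, N), (8, N), (8, N), (8, N) ✓
(Carrier=R22, Container=2): rows 6, 8, 9, 14, 15 → {ETA,Port} = (5, M), (5, M), (5, M), (5, M), (5, M) ✓
Every {Carrier, Container} value is associated with a single {ETA, Port} value, so {Carrier, Container} -> {ETA, Port} holds.

Yes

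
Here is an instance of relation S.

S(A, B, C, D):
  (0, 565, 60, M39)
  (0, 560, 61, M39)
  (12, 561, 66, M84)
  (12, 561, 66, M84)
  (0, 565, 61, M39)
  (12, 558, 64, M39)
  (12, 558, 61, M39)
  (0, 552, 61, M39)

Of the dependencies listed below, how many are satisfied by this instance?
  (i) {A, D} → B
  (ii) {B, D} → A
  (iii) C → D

(i) {A, D} → B: (A=0, D=M39): 4 rows → B takes values {565, 560, 552} — violation — fails.
(ii) {B, D} → A: every LHS value maps to a single RHS value — holds.
(iii) C → D: every LHS value maps to a single RHS value — holds.
2 of the 3 dependencies hold.

2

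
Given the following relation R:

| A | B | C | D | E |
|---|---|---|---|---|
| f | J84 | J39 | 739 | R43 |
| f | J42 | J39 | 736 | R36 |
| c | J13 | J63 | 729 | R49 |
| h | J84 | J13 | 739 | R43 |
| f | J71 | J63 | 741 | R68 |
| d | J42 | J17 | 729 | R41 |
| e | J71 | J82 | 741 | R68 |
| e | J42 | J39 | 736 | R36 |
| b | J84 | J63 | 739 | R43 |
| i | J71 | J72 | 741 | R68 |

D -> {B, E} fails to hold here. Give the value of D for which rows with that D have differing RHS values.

D=739: 3 rows → {B,E} = (J84, R43), (J84, R43), (J84, R43) ✓
D=736: 2 rows → {B,E} = (J42, R36), (J42, R36) ✓
D=729: 2 rows → {B,E} takes values {(J13, R49), (J42, R41)} — violation
D=741: 3 rows → {B,E} = (J71, R68), (J71, R68), (J71, R68) ✓
The only D value with inconsistent RHS is D=729.

729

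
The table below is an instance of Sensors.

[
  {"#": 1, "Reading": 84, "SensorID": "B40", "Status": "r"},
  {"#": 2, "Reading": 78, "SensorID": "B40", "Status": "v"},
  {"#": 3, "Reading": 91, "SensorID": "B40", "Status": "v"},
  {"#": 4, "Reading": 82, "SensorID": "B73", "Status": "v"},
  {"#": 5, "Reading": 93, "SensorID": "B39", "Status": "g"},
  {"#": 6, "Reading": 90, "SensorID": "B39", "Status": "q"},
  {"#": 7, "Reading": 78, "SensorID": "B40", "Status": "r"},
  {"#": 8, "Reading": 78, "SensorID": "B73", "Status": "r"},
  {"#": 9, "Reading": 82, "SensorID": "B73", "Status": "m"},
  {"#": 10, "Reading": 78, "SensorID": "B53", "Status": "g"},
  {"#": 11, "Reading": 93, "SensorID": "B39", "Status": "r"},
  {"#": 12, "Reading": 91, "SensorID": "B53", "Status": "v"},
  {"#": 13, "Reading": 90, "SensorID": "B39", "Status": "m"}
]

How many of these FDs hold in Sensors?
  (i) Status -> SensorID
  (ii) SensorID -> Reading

0

(i) Status -> SensorID: Status=r: rows 1, 7, 8, 11 → SensorID takes values {B40, B73, B39} — violation; Status=v: rows 2, 3, 4, 12 → SensorID takes values {B40, B73, B53} — violation; Status=g: rows 5, 10 → SensorID takes values {B39, B53} — violation; Status=m: rows 9, 13 → SensorID takes values {B73, B39} — violation — fails.
(ii) SensorID -> Reading: SensorID=B40: rows 1, 2, 3, 7 → Reading takes values {84, 78, 91} — violation; SensorID=B73: rows 4, 8, 9 → Reading takes values {82, 78} — violation; SensorID=B39: rows 5, 6, 11, 13 → Reading takes values {93, 90} — violation; SensorID=B53: rows 10, 12 → Reading takes values {78, 91} — violation — fails.
None of the 2 dependencies hold.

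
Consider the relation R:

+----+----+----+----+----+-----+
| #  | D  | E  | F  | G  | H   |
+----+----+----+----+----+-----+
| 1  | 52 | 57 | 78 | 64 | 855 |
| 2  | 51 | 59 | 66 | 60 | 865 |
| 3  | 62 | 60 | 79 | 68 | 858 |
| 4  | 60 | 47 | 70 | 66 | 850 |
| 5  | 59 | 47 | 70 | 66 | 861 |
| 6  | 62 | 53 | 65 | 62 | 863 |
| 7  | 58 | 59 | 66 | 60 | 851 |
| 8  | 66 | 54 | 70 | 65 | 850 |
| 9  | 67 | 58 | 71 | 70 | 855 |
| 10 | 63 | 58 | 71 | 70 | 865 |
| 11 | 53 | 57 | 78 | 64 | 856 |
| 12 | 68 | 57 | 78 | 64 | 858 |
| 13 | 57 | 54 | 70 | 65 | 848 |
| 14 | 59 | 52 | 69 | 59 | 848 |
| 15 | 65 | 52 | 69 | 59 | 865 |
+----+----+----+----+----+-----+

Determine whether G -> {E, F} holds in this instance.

G=64: rows 1, 11, 12 → {E,F} = (57, 78), (57, 78), (57, 78) ✓
G=60: rows 2, 7 → {E,F} = (59, 66), (59, 66) ✓
G=68: row 3 → {E,F} = (60, 79) ✓
G=66: rows 4, 5 → {E,F} = (47, 70), (47, 70) ✓
G=62: row 6 → {E,F} = (53, 65) ✓
G=65: rows 8, 13 → {E,F} = (54, 70), (54, 70) ✓
G=70: rows 9, 10 → {E,F} = (58, 71), (58, 71) ✓
G=59: rows 14, 15 → {E,F} = (52, 69), (52, 69) ✓
Every G value is associated with a single {E, F} value, so G -> {E, F} holds.

Yes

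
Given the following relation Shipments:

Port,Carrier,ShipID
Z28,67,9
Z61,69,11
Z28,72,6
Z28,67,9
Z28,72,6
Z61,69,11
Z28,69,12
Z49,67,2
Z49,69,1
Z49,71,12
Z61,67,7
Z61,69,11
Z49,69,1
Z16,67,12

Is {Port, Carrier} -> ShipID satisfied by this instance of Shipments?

(Port=Z28, Carrier=67): 2 rows → ShipID = 9, 9 ✓
(Port=Z61, Carrier=69): 3 rows → ShipID = 11, 11, 11 ✓
(Port=Z28, Carrier=72): 2 rows → ShipID = 6, 6 ✓
(Port=Z28, Carrier=69): 1 row → ShipID = 12 ✓
(Port=Z49, Carrier=67): 1 row → ShipID = 2 ✓
(Port=Z49, Carrier=69): 2 rows → ShipID = 1, 1 ✓
(Port=Z49, Carrier=71): 1 row → ShipID = 12 ✓
(Port=Z61, Carrier=67): 1 row → ShipID = 7 ✓
(Port=Z16, Carrier=67): 1 row → ShipID = 12 ✓
Every {Port, Carrier} value is associated with a single ShipID value, so {Port, Carrier} -> ShipID holds.

Yes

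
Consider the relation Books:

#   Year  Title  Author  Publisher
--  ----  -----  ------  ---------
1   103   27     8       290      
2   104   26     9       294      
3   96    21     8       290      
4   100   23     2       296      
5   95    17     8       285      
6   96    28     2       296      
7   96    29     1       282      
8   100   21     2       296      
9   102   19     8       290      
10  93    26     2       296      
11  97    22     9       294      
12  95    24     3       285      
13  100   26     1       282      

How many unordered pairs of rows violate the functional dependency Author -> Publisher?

Author=8: violating pairs (1,5), (3,5), (5,9) — 3 pairs.
Author=9: all 2 rows agree on Publisher — 0 pairs.
Author=2: all 4 rows agree on Publisher — 0 pairs.
Author=1: all 2 rows agree on Publisher — 0 pairs.

3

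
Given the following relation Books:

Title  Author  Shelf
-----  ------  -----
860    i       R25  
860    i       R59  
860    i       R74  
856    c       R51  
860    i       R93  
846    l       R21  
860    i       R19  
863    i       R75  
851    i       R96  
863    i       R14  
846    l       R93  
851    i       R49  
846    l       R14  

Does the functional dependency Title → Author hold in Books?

Title=860: 5 rows → Author = i, i, i, i, i ✓
Title=856: 1 row → Author = c ✓
Title=846: 3 rows → Author = l, l, l ✓
Title=863: 2 rows → Author = i, i ✓
Title=851: 2 rows → Author = i, i ✓
Every Title value is associated with a single Author value, so Title → Author holds.

Yes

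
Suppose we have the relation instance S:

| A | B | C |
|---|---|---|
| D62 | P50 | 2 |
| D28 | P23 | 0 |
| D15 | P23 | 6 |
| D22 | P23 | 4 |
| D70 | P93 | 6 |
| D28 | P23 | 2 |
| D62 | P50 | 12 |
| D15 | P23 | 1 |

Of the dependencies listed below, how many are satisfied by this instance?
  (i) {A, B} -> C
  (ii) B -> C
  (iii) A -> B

1

(i) {A, B} -> C: (A=D62, B=P50): 2 rows → C takes values {2, 12} — violation; (A=D28, B=P23): 2 rows → C takes values {0, 2} — violation; (A=D15, B=P23): 2 rows → C takes values {6, 1} — violation — fails.
(ii) B -> C: B=P50: 2 rows → C takes values {2, 12} — violation; B=P23: 5 rows → C takes values {0, 6, 4, 2, 1} — violation — fails.
(iii) A -> B: every LHS value maps to a single RHS value — holds.
1 of the 3 dependencies holds.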